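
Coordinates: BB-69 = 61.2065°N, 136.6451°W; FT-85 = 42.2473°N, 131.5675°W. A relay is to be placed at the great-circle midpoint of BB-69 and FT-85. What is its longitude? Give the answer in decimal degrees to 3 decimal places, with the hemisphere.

Bx = cos φ₂ cos Δλ = 0.737345,  By = cos φ₂ sin Δλ = 0.065516
φₘ = atan2(sin φ₁ + sin φ₂, √((cos φ₁ + Bx)² + By²)) = 51.75303°
λₘ = λ₁ + atan2(By, cos φ₁ + Bx) = -133.56867°

133.569°W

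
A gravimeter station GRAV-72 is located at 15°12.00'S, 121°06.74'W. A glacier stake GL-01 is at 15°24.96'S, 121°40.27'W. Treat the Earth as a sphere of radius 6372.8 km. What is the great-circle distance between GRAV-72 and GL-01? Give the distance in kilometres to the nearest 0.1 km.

64.6 km

GRAV-72: φ = -15.20000°, λ = -121.11233°
GL-01: φ = -15.41600°, λ = -121.67117°
Δφ = -0.2160°,  Δλ = -0.5588°
a = sin²(Δφ/2) + cos φ₁ cos φ₂ sin²(Δλ/2) = 0.000026
c = 2·arcsin(√a) = 0.010135 rad = 0.5807°
d = R·c = 6372.8 × 0.010135 = 64.6 km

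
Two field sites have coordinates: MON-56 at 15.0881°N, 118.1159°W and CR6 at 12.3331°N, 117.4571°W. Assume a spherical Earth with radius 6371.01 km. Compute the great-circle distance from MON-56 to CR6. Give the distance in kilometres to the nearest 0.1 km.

Δφ = -2.7550°,  Δλ = 0.6588°
a = sin²(Δφ/2) + cos φ₁ cos φ₂ sin²(Δλ/2) = 0.000609
c = 2·arcsin(√a) = 0.049364 rad = 2.8284°
d = R·c = 6371.01 × 0.049364 = 314.5 km

314.5 km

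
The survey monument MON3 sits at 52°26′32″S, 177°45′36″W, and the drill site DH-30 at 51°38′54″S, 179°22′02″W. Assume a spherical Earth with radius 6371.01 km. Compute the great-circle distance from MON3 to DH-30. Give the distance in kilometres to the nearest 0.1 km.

MON3: φ = -52.44222°, λ = -177.76000°
DH-30: φ = -51.64833°, λ = -179.36722°
Δφ = 0.7939°,  Δλ = -1.6072°
a = sin²(Δφ/2) + cos φ₁ cos φ₂ sin²(Δλ/2) = 0.000122
c = 2·arcsin(√a) = 0.022127 rad = 1.2678°
d = R·c = 6371.01 × 0.022127 = 141.0 km

141.0 km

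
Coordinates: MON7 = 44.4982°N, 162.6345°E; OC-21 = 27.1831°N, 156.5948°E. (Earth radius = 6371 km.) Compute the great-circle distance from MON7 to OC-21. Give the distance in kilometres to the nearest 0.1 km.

Δφ = -17.3151°,  Δλ = -6.0397°
a = sin²(Δφ/2) + cos φ₁ cos φ₂ sin²(Δλ/2) = 0.024420
c = 2·arcsin(√a) = 0.313823 rad = 17.9807°
d = R·c = 6371 × 0.313823 = 1999.4 km

1999.4 km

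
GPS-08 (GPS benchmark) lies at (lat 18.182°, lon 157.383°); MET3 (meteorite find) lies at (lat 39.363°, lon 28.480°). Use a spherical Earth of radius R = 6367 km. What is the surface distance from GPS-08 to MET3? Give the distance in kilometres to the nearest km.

Δφ = 21.1810°,  Δλ = -128.9030°
a = sin²(Δφ/2) + cos φ₁ cos φ₂ sin²(Δλ/2) = 0.631695
c = 2·arcsin(√a) = 1.837332 rad = 105.2714°
d = R·c = 6367 × 1.837332 = 11698.3 km

11698 km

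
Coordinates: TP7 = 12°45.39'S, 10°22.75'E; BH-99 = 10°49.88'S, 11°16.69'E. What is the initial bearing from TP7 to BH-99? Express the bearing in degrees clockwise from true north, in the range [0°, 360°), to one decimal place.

24.7°

TP7: φ = -12.75650°, λ = +10.37917°
BH-99: φ = -10.83133°, λ = +11.27817°
Δλ = 0.8990°
y = sin Δλ · cos φ₂ = 0.015410
x = cos φ₁ sin φ₂ − sin φ₁ cos φ₂ cos Δλ = 0.033567
θ = atan2(y, x) = 24.6592° → 24.6592° (mod 360°)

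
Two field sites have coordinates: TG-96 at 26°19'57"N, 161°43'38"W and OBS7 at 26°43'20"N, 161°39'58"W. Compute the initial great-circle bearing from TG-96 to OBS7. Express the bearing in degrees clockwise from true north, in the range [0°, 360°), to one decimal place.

8.0°

TG-96: φ = +26.33250°, λ = -161.72722°
OBS7: φ = +26.72222°, λ = -161.66611°
Δλ = 0.0611°
y = sin Δλ · cos φ₂ = 0.000953
x = cos φ₁ sin φ₂ − sin φ₁ cos φ₂ cos Δλ = 0.006802
θ = atan2(y, x) = 7.9727° → 7.9727° (mod 360°)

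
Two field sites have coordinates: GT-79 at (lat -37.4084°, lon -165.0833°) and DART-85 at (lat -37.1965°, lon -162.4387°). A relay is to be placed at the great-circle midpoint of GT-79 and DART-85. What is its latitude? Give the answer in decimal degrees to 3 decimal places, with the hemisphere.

Bx = cos φ₂ cos Δλ = 0.795718,  By = cos φ₂ sin Δλ = 0.036754
φₘ = atan2(sin φ₁ + sin φ₂, √((cos φ₁ + Bx)² + By²)) = -37.30981°
λₘ = λ₁ + atan2(By, cos φ₁ + Bx) = -163.75914°

37.310°S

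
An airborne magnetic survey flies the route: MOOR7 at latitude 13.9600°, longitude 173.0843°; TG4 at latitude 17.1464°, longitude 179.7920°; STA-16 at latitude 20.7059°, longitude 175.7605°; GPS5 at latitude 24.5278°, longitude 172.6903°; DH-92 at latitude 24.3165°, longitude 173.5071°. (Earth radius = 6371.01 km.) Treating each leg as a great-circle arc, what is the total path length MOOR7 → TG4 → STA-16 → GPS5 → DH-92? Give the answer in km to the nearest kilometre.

MOOR7→TG4: c = 0.125730 rad, d = 801.03 km
TG4→STA-16: c = 0.091036 rad, d = 579.99 km
STA-16→GPS5: c = 0.083035 rad, d = 529.02 km
GPS5→DH-92: c = 0.013494 rad, d = 85.97 km
Total = 801.03 + 579.99 + 529.02 + 85.97 = 1996.00 km

1996 km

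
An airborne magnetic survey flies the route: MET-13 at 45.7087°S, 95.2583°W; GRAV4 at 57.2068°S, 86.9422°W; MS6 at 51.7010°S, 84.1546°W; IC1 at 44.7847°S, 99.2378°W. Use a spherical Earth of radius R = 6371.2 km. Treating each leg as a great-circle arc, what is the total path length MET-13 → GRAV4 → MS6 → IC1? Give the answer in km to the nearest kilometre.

3390 km

MET-13→GRAV4: c = 0.219738 rad, d = 1400.00 km
GRAV4→MS6: c = 0.100149 rad, d = 638.07 km
MS6→IC1: c = 0.212206 rad, d = 1352.01 km
Total = 1400.00 + 638.07 + 1352.01 = 3390.07 km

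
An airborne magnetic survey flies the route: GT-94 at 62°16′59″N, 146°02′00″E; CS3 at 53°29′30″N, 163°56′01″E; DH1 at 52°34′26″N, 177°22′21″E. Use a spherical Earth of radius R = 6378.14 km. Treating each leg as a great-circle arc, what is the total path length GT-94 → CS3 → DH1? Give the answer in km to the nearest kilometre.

2337 km

GT-94: φ = +62.28306°, λ = +146.03333°
CS3: φ = +53.49167°, λ = +163.93361°
DH1: φ = +52.57389°, λ = +177.37250°
GT-94→CS3: c = 0.224719 rad, d = 1433.29 km
CS3→DH1: c = 0.141742 rad, d = 904.05 km
Total = 1433.29 + 904.05 = 2337.34 km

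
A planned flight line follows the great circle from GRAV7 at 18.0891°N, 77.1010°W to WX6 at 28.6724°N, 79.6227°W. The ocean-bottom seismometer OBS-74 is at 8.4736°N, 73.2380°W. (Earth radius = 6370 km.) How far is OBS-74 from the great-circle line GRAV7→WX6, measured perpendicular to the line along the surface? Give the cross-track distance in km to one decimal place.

δ₁₃ = central angle GRAV7→OBS-74 = 0.180162 rad  (haversine)
θ₁₃ = bearing GRAV7→OBS-74 = 158.169°,  θ₁₂ = bearing GRAV7→WX6 = 348.147°
dₓₜ = R·arcsin(sin δ₁₃ · sin(θ₁₃ − θ₁₂)) = 6370·arcsin(0.17919·sin(-189.978°)) = 197.810 km
|dₓₜ| = 197.810 km

197.8 km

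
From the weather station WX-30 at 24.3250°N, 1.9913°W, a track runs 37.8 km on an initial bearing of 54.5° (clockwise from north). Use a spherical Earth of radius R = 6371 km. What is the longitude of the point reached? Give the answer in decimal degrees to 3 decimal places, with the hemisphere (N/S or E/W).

1.687°W

δ = d/R = 37.8/6371 = 0.005933 rad
φ₂ = arcsin(sin φ₁ cos δ + cos φ₁ sin δ cos θ)
   = arcsin(0.41191·0.99998 + 0.91122·0.00593·0.58070) = 24.52210°
λ₂ = λ₁ + atan2(sin θ sin δ cos φ₁, cos δ − sin φ₁ sin φ₂) = -1.68711°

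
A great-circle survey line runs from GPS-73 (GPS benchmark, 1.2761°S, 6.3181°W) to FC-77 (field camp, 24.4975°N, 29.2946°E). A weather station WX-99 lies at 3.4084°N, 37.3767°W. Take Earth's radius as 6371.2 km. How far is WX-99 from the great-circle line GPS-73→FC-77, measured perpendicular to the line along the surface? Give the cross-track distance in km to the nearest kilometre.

2524 km

δ₁₃ = central angle GPS-73→WX-99 = 0.547961 rad  (haversine)
θ₁₃ = bearing GPS-73→WX-99 = 278.665°,  θ₁₂ = bearing GPS-73→FC-77 = 50.874°
dₓₜ = R·arcsin(sin δ₁₃ · sin(θ₁₃ − θ₁₂)) = 6371.2·arcsin(0.52095·sin(227.791°)) = -2523.916 km
|dₓₜ| = 2523.916 km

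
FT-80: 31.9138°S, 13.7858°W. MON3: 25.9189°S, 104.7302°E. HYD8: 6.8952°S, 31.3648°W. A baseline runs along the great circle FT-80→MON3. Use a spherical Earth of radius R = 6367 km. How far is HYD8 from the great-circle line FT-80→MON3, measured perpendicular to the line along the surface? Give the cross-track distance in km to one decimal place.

873.6 km

δ₁₃ = central angle FT-80→HYD8 = 0.522013 rad  (haversine)
θ₁₃ = bearing FT-80→HYD8 = 323.035°,  θ₁₂ = bearing FT-80→MON3 = 127.115°
dₓₜ = R·arcsin(sin δ₁₃ · sin(θ₁₃ − θ₁₂)) = 6367·arcsin(0.49863·sin(195.920°)) = -873.577 km
|dₓₜ| = 873.577 km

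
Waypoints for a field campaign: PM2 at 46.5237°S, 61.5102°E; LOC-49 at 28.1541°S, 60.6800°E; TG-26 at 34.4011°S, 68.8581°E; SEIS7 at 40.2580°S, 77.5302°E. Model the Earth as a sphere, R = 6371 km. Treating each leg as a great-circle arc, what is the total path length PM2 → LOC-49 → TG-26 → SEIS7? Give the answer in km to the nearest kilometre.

4091 km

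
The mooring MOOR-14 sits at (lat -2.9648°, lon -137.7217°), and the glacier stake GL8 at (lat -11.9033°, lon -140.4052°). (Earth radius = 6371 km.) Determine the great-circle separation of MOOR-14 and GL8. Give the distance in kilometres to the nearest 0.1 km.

1036.9 km

Δφ = -8.9385°,  Δλ = -2.6835°
a = sin²(Δφ/2) + cos φ₁ cos φ₂ sin²(Δλ/2) = 0.006608
c = 2·arcsin(√a) = 0.162758 rad = 9.3254°
d = R·c = 6371 × 0.162758 = 1036.9 km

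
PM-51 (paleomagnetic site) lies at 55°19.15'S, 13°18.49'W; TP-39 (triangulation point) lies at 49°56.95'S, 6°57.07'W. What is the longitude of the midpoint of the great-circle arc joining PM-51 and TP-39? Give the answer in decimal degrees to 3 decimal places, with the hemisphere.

PM-51: φ = -55.31917°, λ = -13.30817°
TP-39: φ = -49.94917°, λ = -6.95117°
Bx = cos φ₂ cos Δλ = 0.639511,  By = cos φ₂ sin Δλ = 0.071247
φₘ = atan2(sin φ₁ + sin φ₂, √((cos φ₁ + Bx)² + By²)) = -52.67655°
λₘ = λ₁ + atan2(By, cos φ₁ + Bx) = -9.93426°

9.934°W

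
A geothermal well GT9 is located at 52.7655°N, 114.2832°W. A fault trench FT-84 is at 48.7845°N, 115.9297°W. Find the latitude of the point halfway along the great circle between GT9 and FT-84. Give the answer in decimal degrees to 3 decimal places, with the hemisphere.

Bx = cos φ₂ cos Δλ = 0.658621,  By = cos φ₂ sin Δλ = -0.018932
φₘ = atan2(sin φ₁ + sin φ₂, √((cos φ₁ + Bx)² + By²)) = 50.77789°
λₘ = λ₁ + atan2(By, cos φ₁ + Bx) = -115.14150°

50.778°N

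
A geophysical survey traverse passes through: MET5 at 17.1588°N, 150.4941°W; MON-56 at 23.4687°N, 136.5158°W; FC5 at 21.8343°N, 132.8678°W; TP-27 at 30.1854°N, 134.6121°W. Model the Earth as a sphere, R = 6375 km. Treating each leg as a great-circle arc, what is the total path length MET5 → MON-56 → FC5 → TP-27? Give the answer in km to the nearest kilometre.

2979 km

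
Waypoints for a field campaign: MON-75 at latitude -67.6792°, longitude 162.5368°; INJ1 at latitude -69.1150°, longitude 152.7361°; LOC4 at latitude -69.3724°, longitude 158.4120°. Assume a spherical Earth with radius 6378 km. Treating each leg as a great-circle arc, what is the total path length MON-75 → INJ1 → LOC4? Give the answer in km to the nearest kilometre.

657 km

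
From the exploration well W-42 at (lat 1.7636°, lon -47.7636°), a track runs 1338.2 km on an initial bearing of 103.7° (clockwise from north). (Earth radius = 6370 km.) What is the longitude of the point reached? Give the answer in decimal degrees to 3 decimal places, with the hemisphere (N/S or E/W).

36.072°W

δ = d/R = 1338.2/6370 = 0.210078 rad
φ₂ = arcsin(sin φ₁ cos δ + cos φ₁ sin δ cos θ)
   = arcsin(0.03078·0.97801 + 0.99953·0.20854·-0.23684) = -1.10398°
λ₂ = λ₁ + atan2(sin θ sin δ cos φ₁, cos δ − sin φ₁ sin φ₂) = -36.07215°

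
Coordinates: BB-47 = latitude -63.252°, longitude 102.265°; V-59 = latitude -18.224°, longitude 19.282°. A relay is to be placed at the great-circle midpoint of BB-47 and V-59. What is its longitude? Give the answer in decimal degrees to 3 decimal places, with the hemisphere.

Bx = cos φ₂ cos Δλ = 0.116036,  By = cos φ₂ sin Δλ = -0.942727
φₘ = atan2(sin φ₁ + sin φ₂, √((cos φ₁ + Bx)² + By²)) = -47.63477°
λₘ = λ₁ + atan2(By, cos φ₁ + Bx) = 43.24964°

43.250°E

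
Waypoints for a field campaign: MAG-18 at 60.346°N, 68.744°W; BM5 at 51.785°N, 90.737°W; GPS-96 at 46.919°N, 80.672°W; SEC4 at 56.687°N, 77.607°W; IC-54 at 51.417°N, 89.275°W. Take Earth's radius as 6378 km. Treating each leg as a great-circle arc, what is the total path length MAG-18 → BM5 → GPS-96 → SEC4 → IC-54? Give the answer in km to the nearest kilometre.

4628 km

MAG-18→BM5: c = 0.259239 rad, d = 1653.43 km
BM5→GPS-96: c = 0.142295 rad, d = 907.56 km
GPS-96→SEC4: c = 0.173618 rad, d = 1107.34 km
SEC4→IC-54: c = 0.150507 rad, d = 959.93 km
Total = 1653.43 + 907.56 + 1107.34 + 959.93 = 4628.26 km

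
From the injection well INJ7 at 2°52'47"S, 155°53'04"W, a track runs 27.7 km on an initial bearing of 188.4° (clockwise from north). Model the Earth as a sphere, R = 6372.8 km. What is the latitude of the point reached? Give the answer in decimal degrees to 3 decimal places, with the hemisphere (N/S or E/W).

INJ7: φ = -2.87972°, λ = -155.88444°
δ = d/R = 27.7/6372.8 = 0.004347 rad
φ₂ = arcsin(sin φ₁ cos δ + cos φ₁ sin δ cos θ)
   = arcsin(-0.05024·0.99999 + 0.99874·0.00435·-0.98927) = -3.12609°
λ₂ = λ₁ + atan2(sin θ sin δ cos φ₁, cos δ − sin φ₁ sin φ₂) = -155.92088°

3.126°S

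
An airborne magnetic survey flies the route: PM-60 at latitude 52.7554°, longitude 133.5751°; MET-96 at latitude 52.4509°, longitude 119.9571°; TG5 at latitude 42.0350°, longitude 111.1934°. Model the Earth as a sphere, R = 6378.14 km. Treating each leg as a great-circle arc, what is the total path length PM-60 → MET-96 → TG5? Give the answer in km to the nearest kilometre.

2253 km

PM-60→MET-96: c = 0.144232 rad, d = 919.93 km
MET-96→TG5: c = 0.209011 rad, d = 1333.10 km
Total = 919.93 + 1333.10 = 2253.03 km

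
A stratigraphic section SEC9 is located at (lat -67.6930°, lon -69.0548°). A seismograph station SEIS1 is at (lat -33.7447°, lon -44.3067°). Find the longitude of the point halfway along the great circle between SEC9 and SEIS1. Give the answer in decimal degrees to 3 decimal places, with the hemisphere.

52.000°W

Bx = cos φ₂ cos Δλ = 0.755152,  By = cos φ₂ sin Δλ = 0.348099
φₘ = atan2(sin φ₁ + sin φ₂, √((cos φ₁ + Bx)² + By²)) = -51.28388°
λₘ = λ₁ + atan2(By, cos φ₁ + Bx) = -52.00031°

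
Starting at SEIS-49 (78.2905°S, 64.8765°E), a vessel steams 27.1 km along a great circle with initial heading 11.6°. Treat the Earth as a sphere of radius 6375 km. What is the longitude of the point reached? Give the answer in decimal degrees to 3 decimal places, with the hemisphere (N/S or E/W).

δ = d/R = 27.1/6375 = 0.004251 rad
φ₂ = arcsin(sin φ₁ cos δ + cos φ₁ sin δ cos θ)
   = arcsin(-0.97919·0.99999 + 0.20295·0.00425·0.97958) = -78.05181°
λ₂ = λ₁ + atan2(sin θ sin δ cos φ₁, cos δ − sin φ₁ sin φ₂) = 65.11306°

65.113°E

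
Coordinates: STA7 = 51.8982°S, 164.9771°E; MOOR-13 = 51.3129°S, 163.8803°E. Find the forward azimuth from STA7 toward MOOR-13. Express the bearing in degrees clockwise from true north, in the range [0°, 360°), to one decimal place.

310.2°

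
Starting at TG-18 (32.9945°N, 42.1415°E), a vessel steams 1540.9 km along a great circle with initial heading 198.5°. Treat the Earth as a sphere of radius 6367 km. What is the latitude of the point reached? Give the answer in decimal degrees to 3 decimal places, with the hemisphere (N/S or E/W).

19.759°N

δ = d/R = 1540.9/6367 = 0.242014 rad
φ₂ = arcsin(sin φ₁ cos δ + cos φ₁ sin δ cos θ)
   = arcsin(0.54456·0.97086 + 0.83872·0.23966·-0.94832) = 19.75929°
λ₂ = λ₁ + atan2(sin θ sin δ cos φ₁, cos δ − sin φ₁ sin φ₂) = 37.50683°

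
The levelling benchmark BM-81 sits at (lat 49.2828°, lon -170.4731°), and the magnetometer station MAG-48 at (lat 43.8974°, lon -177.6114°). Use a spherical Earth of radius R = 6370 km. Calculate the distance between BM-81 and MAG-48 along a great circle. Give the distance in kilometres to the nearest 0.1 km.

Δφ = -5.3854°,  Δλ = -7.1383°
a = sin²(Δφ/2) + cos φ₁ cos φ₂ sin²(Δλ/2) = 0.004029
c = 2·arcsin(√a) = 0.127030 rad = 7.2783°
d = R·c = 6370 × 0.127030 = 809.2 km

809.2 km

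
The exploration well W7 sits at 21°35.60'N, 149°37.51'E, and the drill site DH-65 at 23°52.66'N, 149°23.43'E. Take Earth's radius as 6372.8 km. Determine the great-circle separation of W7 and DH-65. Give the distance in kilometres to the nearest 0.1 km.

W7: φ = +21.59333°, λ = +149.62517°
DH-65: φ = +23.87767°, λ = +149.39050°
Δφ = 2.2843°,  Δλ = -0.2347°
a = sin²(Δφ/2) + cos φ₁ cos φ₂ sin²(Δλ/2) = 0.000401
c = 2·arcsin(√a) = 0.040048 rad = 2.2946°
d = R·c = 6372.8 × 0.040048 = 255.2 km

255.2 km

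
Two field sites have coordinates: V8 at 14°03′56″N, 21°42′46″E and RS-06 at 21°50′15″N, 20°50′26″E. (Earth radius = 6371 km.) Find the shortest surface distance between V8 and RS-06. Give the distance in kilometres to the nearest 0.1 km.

V8: φ = +14.06556°, λ = +21.71278°
RS-06: φ = +21.83750°, λ = +20.84056°
Δφ = 7.7719°,  Δλ = -0.8722°
a = sin²(Δφ/2) + cos φ₁ cos φ₂ sin²(Δλ/2) = 0.004645
c = 2·arcsin(√a) = 0.136415 rad = 7.8160°
d = R·c = 6371 × 0.136415 = 869.1 km

869.1 km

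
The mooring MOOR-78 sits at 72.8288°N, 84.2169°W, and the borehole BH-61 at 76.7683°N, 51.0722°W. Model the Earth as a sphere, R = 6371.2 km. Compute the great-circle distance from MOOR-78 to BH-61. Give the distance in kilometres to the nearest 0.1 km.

Δφ = 3.9395°,  Δλ = 33.1447°
a = sin²(Δφ/2) + cos φ₁ cos φ₂ sin²(Δλ/2) = 0.006679
c = 2·arcsin(√a) = 0.163631 rad = 9.3754°
d = R·c = 6371.2 × 0.163631 = 1042.5 km

1042.5 km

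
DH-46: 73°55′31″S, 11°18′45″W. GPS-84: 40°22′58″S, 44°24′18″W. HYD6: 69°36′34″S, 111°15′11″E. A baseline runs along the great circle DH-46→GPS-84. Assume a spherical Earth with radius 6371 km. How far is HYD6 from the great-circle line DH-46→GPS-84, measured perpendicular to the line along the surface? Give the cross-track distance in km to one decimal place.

589.2 km

DH-46: φ = -73.92528°, λ = -11.31250°
GPS-84: φ = -40.38278°, λ = -44.40500°
HYD6: φ = -69.60944°, λ = +111.25306°
δ₁₃ = central angle DH-46→HYD6 = 0.557156 rad  (haversine)
θ₁₃ = bearing DH-46→HYD6 = 146.267°,  θ₁₂ = bearing DH-46→GPS-84 = 316.209°
dₓₜ = R·arcsin(sin δ₁₃ · sin(θ₁₃ − θ₁₂)) = 6371·arcsin(0.52877·sin(-169.941°)) = -589.237 km
|dₓₜ| = 589.237 km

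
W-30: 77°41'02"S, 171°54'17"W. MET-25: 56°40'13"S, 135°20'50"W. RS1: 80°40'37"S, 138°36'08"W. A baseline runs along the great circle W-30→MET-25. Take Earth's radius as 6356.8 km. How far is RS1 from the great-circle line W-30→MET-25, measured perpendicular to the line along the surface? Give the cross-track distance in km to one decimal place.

W-30: φ = -77.68389°, λ = -171.90472°
MET-25: φ = -56.67028°, λ = -135.34722°
RS1: φ = -80.67694°, λ = -138.60222°
δ₁₃ = central angle W-30→RS1 = 0.118718 rad  (haversine)
θ₁₃ = bearing W-30→RS1 = 131.323°,  θ₁₂ = bearing W-30→MET-25 = 52.296°
dₓₜ = R·arcsin(sin δ₁₃ · sin(θ₁₃ − θ₁₂)) = 6356.8·arcsin(0.11844·sin(79.026°)) = 740.806 km
|dₓₜ| = 740.806 km

740.8 km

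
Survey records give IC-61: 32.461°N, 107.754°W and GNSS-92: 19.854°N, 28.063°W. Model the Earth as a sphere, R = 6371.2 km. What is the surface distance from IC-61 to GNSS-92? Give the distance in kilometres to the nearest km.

7904 km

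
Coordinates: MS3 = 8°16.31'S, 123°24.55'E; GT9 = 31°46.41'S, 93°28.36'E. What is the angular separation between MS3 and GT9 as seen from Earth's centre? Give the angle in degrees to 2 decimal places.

36.41°

MS3: φ = -8.27183°, λ = +123.40917°
GT9: φ = -31.77350°, λ = +93.47267°
Δφ = -23.5017°,  Δλ = -29.9365°
a = sin²(Δφ/2) + cos φ₁ cos φ₂ sin²(Δλ/2) = 0.097599
c = 2·arcsin(√a) = 0.635454 rad = 36.4088°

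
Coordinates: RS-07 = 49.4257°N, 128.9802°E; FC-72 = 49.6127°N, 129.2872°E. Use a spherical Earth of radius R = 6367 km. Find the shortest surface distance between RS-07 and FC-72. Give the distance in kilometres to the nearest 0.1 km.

Δφ = 0.1870°,  Δλ = 0.3070°
a = sin²(Δφ/2) + cos φ₁ cos φ₂ sin²(Δλ/2) = 0.000006
c = 2·arcsin(√a) = 0.004770 rad = 0.2733°
d = R·c = 6367 × 0.004770 = 30.4 km

30.4 km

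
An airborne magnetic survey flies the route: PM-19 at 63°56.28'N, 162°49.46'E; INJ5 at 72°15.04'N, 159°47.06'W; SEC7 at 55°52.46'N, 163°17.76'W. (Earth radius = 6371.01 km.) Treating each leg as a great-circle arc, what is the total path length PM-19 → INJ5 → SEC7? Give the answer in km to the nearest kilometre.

PM-19: φ = +63.93800°, λ = +162.82433°
INJ5: φ = +72.25067°, λ = -159.78433°
SEC7: φ = +55.87433°, λ = -163.29600°
PM-19→INJ5: c = 0.276668 rad, d = 1762.65 km
INJ5→SEC7: c = 0.286958 rad, d = 1828.21 km
Total = 1762.65 + 1828.21 = 3590.86 km

3591 km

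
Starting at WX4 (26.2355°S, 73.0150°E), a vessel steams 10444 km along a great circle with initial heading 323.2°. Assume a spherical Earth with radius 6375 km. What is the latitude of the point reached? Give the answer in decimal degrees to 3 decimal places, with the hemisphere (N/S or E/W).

δ = d/R = 10444/6375 = 1.638275 rad
φ₂ = arcsin(sin φ₁ cos δ + cos φ₁ sin δ cos θ)
   = arcsin(-0.44206·-0.06743 + 0.89698·0.99772·0.80073) = 48.28087°
λ₂ = λ₁ + atan2(sin θ sin δ cos φ₁, cos δ − sin φ₁ sin φ₂) = 9.10691°

48.281°N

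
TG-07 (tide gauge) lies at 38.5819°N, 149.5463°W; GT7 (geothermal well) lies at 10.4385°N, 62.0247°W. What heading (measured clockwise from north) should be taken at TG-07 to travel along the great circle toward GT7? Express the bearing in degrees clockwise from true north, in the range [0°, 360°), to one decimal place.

83.3°

Δλ = 87.5216°
y = sin Δλ · cos φ₂ = 0.982530
x = cos φ₁ sin φ₂ − sin φ₁ cos φ₂ cos Δλ = 0.115110
θ = atan2(y, x) = 83.3179° → 83.3179° (mod 360°)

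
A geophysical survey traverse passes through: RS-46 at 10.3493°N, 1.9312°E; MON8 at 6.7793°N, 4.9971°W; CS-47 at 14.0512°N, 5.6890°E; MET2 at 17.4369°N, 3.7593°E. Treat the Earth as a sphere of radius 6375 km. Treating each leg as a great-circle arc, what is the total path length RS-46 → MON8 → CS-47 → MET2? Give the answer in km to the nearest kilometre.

RS-46→MON8: c = 0.134814 rad, d = 859.44 km
MON8→CS-47: c = 0.222943 rad, d = 1421.26 km
CS-47→MET2: c = 0.067396 rad, d = 429.65 km
Total = 859.44 + 1421.26 + 429.65 = 2710.35 km

2710 km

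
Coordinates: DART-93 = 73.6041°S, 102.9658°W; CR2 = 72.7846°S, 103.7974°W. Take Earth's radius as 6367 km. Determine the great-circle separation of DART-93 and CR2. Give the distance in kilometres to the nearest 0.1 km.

94.9 km

Δφ = 0.8195°,  Δλ = -0.8316°
a = sin²(Δφ/2) + cos φ₁ cos φ₂ sin²(Δλ/2) = 0.000056
c = 2·arcsin(√a) = 0.014906 rad = 0.8540°
d = R·c = 6367 × 0.014906 = 94.9 km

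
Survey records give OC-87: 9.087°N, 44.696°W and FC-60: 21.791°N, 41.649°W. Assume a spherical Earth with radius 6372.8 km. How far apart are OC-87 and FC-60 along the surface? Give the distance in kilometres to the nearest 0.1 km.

Δφ = 12.7040°,  Δλ = 3.0470°
a = sin²(Δφ/2) + cos φ₁ cos φ₂ sin²(Δλ/2) = 0.012889
c = 2·arcsin(√a) = 0.227546 rad = 13.0374°
d = R·c = 6372.8 × 0.227546 = 1450.1 km

1450.1 km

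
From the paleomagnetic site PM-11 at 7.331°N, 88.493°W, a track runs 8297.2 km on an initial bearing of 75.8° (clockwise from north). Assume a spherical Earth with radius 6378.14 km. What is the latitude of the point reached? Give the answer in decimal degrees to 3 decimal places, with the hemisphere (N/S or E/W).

δ = d/R = 8297.2/6378.14 = 1.300881 rad
φ₂ = arcsin(sin φ₁ cos δ + cos φ₁ sin δ cos θ)
   = arcsin(0.12760·0.26665 + 0.99183·0.96379·0.24531) = 15.57609°
λ₂ = λ₁ + atan2(sin θ sin δ cos φ₁, cos δ − sin φ₁ sin φ₂) = -12.57055°

15.576°N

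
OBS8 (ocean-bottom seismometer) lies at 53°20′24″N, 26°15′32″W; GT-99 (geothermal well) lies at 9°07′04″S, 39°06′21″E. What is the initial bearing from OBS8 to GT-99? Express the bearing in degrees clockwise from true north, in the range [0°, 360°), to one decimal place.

OBS8: φ = +53.34000°, λ = -26.25889°
GT-99: φ = -9.11778°, λ = +39.10583°
Δλ = 65.3647°
y = sin Δλ · cos φ₂ = 0.897494
x = cos φ₁ sin φ₂ − sin φ₁ cos φ₂ cos Δλ = -0.424775
θ = atan2(y, x) = 115.3277° → 115.3277° (mod 360°)

115.3°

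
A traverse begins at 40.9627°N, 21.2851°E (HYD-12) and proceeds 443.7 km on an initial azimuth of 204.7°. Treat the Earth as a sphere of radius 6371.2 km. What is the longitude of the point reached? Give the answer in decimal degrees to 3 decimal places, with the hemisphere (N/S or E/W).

δ = d/R = 443.7/6371.2 = 0.069642 rad
φ₂ = arcsin(sin φ₁ cos δ + cos φ₁ sin δ cos θ)
   = arcsin(0.65557·0.99758 + 0.75514·0.06959·-0.90851) = 37.31810°
λ₂ = λ₁ + atan2(sin θ sin δ cos φ₁, cos δ − sin φ₁ sin φ₂) = 19.18976°

19.190°E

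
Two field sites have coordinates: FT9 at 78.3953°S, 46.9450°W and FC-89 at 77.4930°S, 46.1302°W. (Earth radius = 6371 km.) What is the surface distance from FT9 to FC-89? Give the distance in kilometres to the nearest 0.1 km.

Δφ = 0.9023°,  Δλ = 0.8148°
a = sin²(Δφ/2) + cos φ₁ cos φ₂ sin²(Δλ/2) = 0.000064
c = 2·arcsin(√a) = 0.016025 rad = 0.9182°
d = R·c = 6371 × 0.016025 = 102.1 km

102.1 km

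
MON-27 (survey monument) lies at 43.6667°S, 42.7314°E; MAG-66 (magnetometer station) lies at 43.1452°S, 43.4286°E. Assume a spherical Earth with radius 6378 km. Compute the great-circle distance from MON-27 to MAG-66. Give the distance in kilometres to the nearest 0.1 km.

Δφ = 0.5215°,  Δλ = 0.6972°
a = sin²(Δφ/2) + cos φ₁ cos φ₂ sin²(Δλ/2) = 0.000040
c = 2·arcsin(√a) = 0.012688 rad = 0.7270°
d = R·c = 6378 × 0.012688 = 80.9 km

80.9 km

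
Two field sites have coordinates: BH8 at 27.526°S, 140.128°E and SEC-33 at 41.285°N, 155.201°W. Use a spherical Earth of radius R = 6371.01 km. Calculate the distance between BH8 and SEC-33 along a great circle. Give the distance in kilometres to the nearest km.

Δφ = 68.8110°,  Δλ = 64.6710°
a = sin²(Δφ/2) + cos φ₁ cos φ₂ sin²(Δλ/2) = 0.509922
c = 2·arcsin(√a) = 1.590642 rad = 91.1371°
d = R·c = 6371.01 × 1.590642 = 10134.0 km

10134 km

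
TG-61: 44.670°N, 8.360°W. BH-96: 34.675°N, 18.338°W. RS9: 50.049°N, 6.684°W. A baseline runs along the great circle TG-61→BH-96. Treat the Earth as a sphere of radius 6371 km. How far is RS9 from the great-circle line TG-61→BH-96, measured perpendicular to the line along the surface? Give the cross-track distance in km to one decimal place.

301.0 km

δ₁₃ = central angle TG-61→RS9 = 0.095943 rad  (haversine)
θ₁₃ = bearing TG-61→RS9 = 11.306°,  θ₁₂ = bearing TG-61→BH-96 = 220.846°
dₓₜ = R·arcsin(sin δ₁₃ · sin(θ₁₃ − θ₁₂)) = 6371·arcsin(0.09580·sin(-209.540°)) = 301.012 km
|dₓₜ| = 301.012 km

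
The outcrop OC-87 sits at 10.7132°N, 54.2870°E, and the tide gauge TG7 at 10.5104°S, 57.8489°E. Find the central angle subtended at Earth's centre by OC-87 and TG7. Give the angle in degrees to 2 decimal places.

21.52°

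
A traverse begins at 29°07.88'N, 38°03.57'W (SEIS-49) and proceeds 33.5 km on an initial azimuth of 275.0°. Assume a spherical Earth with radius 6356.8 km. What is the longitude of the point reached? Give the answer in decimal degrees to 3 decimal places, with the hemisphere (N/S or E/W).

SEIS-49: φ = +29.13133°, λ = -38.05950°
δ = d/R = 33.5/6356.8 = 0.005270 rad
φ₂ = arcsin(sin φ₁ cos δ + cos φ₁ sin δ cos θ)
   = arcsin(0.48681·0.99999 + 0.87351·0.00527·0.08716) = 29.15721°
λ₂ = λ₁ + atan2(sin θ sin δ cos φ₁, cos δ − sin φ₁ sin φ₂) = -38.40394°

38.404°W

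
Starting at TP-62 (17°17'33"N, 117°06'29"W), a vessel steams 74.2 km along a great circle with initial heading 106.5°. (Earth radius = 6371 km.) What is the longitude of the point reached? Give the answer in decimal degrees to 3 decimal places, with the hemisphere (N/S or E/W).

116.439°W

TP-62: φ = +17.29250°, λ = -117.10806°
δ = d/R = 74.2/6371 = 0.011647 rad
φ₂ = arcsin(sin φ₁ cos δ + cos φ₁ sin δ cos θ)
   = arcsin(0.29725·0.99993 + 0.95480·0.01165·-0.28402) = 17.10187°
λ₂ = λ₁ + atan2(sin θ sin δ cos φ₁, cos δ − sin φ₁ sin φ₂) = -116.43864°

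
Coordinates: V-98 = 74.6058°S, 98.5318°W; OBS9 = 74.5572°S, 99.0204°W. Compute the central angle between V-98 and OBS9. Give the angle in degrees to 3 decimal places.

Δφ = 0.0486°,  Δλ = -0.4886°
a = sin²(Δφ/2) + cos φ₁ cos φ₂ sin²(Δλ/2) = 0.000001
c = 2·arcsin(√a) = 0.002421 rad = 0.1387°

0.139°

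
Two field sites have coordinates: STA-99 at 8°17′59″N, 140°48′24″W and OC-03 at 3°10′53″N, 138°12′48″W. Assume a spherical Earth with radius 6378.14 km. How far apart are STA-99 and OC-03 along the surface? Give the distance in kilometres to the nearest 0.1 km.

STA-99: φ = +8.29972°, λ = -140.80667°
OC-03: φ = +3.18139°, λ = -138.21333°
Δφ = -5.1183°,  Δλ = 2.5933°
a = sin²(Δφ/2) + cos φ₁ cos φ₂ sin²(Δλ/2) = 0.002500
c = 2·arcsin(√a) = 0.100035 rad = 5.7316°
d = R·c = 6378.14 × 0.100035 = 638.0 km

638.0 km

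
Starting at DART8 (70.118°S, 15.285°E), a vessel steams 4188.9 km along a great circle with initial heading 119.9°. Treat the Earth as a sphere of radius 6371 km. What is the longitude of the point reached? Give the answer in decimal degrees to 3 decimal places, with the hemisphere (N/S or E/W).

107.155°E

δ = d/R = 4188.9/6371 = 0.657495 rad
φ₂ = arcsin(sin φ₁ cos δ + cos φ₁ sin δ cos θ)
   = arcsin(-0.94040·0.79153 + 0.34008·0.61114·-0.49849) = -57.98954°
λ₂ = λ₁ + atan2(sin θ sin δ cos φ₁, cos δ − sin φ₁ sin φ₂) = 107.15531°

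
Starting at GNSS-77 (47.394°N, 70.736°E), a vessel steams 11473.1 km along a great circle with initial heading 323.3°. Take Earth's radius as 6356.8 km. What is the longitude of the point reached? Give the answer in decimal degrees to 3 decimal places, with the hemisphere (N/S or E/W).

70.772°W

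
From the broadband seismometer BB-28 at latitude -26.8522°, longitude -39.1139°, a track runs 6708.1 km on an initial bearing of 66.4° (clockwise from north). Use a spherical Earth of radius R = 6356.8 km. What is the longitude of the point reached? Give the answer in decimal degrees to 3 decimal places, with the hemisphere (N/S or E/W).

14.052°E

δ = d/R = 6708.1/6356.8 = 1.055264 rad
φ₂ = arcsin(sin φ₁ cos δ + cos φ₁ sin δ cos θ)
   = arcsin(-0.45169·0.49300 + 0.89217·0.87003·0.40035) = 5.05292°
λ₂ = λ₁ + atan2(sin θ sin δ cos φ₁, cos δ − sin φ₁ sin φ₂) = 14.05190°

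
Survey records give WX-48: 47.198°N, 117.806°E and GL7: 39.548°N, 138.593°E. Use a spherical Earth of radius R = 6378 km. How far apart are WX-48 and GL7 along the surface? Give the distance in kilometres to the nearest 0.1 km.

Δφ = -7.6500°,  Δλ = 20.7870°
a = sin²(Δφ/2) + cos φ₁ cos φ₂ sin²(Δλ/2) = 0.021502
c = 2·arcsin(√a) = 0.294336 rad = 16.8642°
d = R·c = 6378 × 0.294336 = 1877.3 km

1877.3 km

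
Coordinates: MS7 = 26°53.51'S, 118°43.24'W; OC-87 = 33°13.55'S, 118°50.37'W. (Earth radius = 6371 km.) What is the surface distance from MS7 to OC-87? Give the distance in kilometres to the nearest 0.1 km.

MS7: φ = -26.89183°, λ = -118.72067°
OC-87: φ = -33.22583°, λ = -118.83950°
Δφ = -6.3340°,  Δλ = -0.1188°
a = sin²(Δφ/2) + cos φ₁ cos φ₂ sin²(Δλ/2) = 0.003053
c = 2·arcsin(√a) = 0.110564 rad = 6.3348°
d = R·c = 6371 × 0.110564 = 704.4 km

704.4 km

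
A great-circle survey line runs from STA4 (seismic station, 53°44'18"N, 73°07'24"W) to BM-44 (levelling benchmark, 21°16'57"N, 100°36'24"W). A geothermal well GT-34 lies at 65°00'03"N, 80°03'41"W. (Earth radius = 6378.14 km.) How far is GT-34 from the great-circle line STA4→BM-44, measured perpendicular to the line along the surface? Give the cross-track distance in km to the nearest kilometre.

STA4: φ = +53.73833°, λ = -73.12333°
BM-44: φ = +21.28250°, λ = -100.60667°
GT-34: φ = +65.00083°, λ = -80.06139°
δ₁₃ = central angle STA4→GT-34 = 0.205729 rad  (haversine)
θ₁₃ = bearing STA4→GT-34 = 345.529°,  θ₁₂ = bearing STA4→BM-44 = 223.581°
dₓₜ = R·arcsin(sin δ₁₃ · sin(θ₁₃ − θ₁₂)) = 6378.14·arcsin(0.20428·sin(121.947°)) = 1111.197 km
|dₓₜ| = 1111.197 km

1111 km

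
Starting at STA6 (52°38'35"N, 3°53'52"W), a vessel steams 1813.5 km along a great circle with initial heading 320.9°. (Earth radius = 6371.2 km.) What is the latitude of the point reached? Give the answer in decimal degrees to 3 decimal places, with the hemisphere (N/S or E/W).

STA6: φ = +52.64306°, λ = -3.89778°
δ = d/R = 1813.5/6371.2 = 0.284640 rad
φ₂ = arcsin(sin φ₁ cos δ + cos φ₁ sin δ cos θ)
   = arcsin(0.79487·0.95976 + 0.60678·0.28081·0.77605) = 63.52367°
λ₂ = λ₁ + atan2(sin θ sin δ cos φ₁, cos δ − sin φ₁ sin φ₂) = -27.30363°

63.524°N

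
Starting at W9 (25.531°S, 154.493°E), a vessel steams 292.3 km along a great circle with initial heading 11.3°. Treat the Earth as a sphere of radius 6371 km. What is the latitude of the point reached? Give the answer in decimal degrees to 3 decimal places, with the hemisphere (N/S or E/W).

22.952°S

δ = d/R = 292.3/6371 = 0.045880 rad
φ₂ = arcsin(sin φ₁ cos δ + cos φ₁ sin δ cos θ)
   = arcsin(-0.43100·0.99895 + 0.90235·0.04586·0.98061) = -22.95219°
λ₂ = λ₁ + atan2(sin θ sin δ cos φ₁, cos δ − sin φ₁ sin φ₂) = 155.05218°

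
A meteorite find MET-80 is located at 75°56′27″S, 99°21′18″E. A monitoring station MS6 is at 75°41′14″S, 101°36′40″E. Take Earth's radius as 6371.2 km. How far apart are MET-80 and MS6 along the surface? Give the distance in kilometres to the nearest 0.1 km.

67.6 km

MET-80: φ = -75.94083°, λ = +99.35500°
MS6: φ = -75.68722°, λ = +101.61111°
Δφ = 0.2536°,  Δλ = 2.2561°
a = sin²(Δφ/2) + cos φ₁ cos φ₂ sin²(Δλ/2) = 0.000028
c = 2·arcsin(√a) = 0.010616 rad = 0.6082°
d = R·c = 6371.2 × 0.010616 = 67.6 km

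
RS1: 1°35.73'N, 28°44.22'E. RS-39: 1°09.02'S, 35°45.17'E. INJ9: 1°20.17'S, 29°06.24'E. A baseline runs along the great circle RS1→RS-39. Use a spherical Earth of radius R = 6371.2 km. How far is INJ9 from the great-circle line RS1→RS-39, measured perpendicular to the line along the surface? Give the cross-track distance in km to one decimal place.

RS1: φ = +1.59550°, λ = +28.73700°
RS-39: φ = -1.15033°, λ = +35.75283°
INJ9: φ = -1.33617°, λ = +29.10400°
δ₁₃ = central angle RS1→INJ9 = 0.051567 rad  (haversine)
θ₁₃ = bearing RS1→INJ9 = 172.863°,  θ₁₂ = bearing RS1→RS-39 = 111.335°
dₓₜ = R·arcsin(sin δ₁₃ · sin(θ₁₃ − θ₁₂)) = 6371.2·arcsin(0.05154·sin(61.529°)) = 288.777 km
|dₓₜ| = 288.777 km

288.8 km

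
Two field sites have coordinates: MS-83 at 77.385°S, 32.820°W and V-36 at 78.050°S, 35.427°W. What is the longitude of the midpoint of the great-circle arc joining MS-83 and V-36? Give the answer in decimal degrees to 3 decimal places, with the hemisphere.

Bx = cos φ₂ cos Δλ = 0.206844,  By = cos φ₂ sin Δλ = -0.009418
φₘ = atan2(sin φ₁ + sin φ₂, √((cos φ₁ + Bx)² + By²)) = -77.72058°
λₘ = λ₁ + atan2(By, cos φ₁ + Bx) = -34.08875°

34.089°W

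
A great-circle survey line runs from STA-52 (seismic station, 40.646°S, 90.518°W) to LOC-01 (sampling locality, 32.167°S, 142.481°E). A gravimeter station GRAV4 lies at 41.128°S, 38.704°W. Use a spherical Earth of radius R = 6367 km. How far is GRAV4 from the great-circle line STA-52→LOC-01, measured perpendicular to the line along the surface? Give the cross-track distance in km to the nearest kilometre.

3849 km

δ₁₃ = central angle STA-52→GRAV4 = 0.673302 rad  (haversine)
θ₁₃ = bearing STA-52→GRAV4 = 108.294°,  θ₁₂ = bearing STA-52→LOC-01 = 222.576°
dₓₜ = R·arcsin(sin δ₁₃ · sin(θ₁₃ − θ₁₂)) = 6367·arcsin(0.62357·sin(-114.282°)) = -3849.261 km
|dₓₜ| = 3849.261 km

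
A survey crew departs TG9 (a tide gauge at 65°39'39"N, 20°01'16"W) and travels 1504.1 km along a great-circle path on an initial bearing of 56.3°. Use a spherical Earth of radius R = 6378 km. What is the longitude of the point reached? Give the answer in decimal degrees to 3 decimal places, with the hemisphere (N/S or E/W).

TG9: φ = +65.66083°, λ = -20.02111°
δ = d/R = 1504.1/6378 = 0.235826 rad
φ₂ = arcsin(sin φ₁ cos δ + cos φ₁ sin δ cos θ)
   = arcsin(0.91112·0.97232 + 0.41214·0.23365·0.55484) = 69.93964°
λ₂ = λ₁ + atan2(sin θ sin δ cos φ₁, cos δ − sin φ₁ sin φ₂) = 14.49921°

14.499°E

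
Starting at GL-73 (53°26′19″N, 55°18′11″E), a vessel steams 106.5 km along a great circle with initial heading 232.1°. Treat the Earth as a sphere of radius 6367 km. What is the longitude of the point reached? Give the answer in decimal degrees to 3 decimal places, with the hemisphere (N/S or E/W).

GL-73: φ = +53.43861°, λ = +55.30306°
δ = d/R = 106.5/6367 = 0.016727 rad
φ₂ = arcsin(sin φ₁ cos δ + cos φ₁ sin δ cos θ)
   = arcsin(0.80322·0.99986 + 0.59568·0.01673·-0.61429) = 52.84327°
λ₂ = λ₁ + atan2(sin θ sin δ cos φ₁, cos δ − sin φ₁ sin φ₂) = 54.05095°

54.051°E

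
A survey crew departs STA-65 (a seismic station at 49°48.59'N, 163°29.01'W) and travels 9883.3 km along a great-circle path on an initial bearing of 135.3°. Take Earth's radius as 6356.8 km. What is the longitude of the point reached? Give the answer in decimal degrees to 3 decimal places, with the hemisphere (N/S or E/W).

STA-65: φ = +49.80983°, λ = -163.48350°
δ = d/R = 9883.3/6356.8 = 1.554760 rad
φ₂ = arcsin(sin φ₁ cos δ + cos φ₁ sin δ cos θ)
   = arcsin(0.76391·0.01604 + 0.64533·0.99987·-0.71080) = -26.51226°
λ₂ = λ₁ + atan2(sin θ sin δ cos φ₁, cos δ − sin φ₁ sin φ₂) = -111.67429°

111.674°W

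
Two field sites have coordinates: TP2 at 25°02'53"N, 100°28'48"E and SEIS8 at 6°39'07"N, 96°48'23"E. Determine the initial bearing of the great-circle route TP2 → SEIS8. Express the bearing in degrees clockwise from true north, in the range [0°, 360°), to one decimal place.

191.4°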